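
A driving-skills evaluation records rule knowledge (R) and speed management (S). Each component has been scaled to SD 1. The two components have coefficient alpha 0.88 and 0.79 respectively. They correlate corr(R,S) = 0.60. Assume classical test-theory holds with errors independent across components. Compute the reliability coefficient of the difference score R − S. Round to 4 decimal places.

Var(R−S) = 1 + 1 − 2·0.60 = 2 − 1.2 = 0.8.
Under uncorrelated errors the observed covariances equal the true-score covariances, so only the own-variance terms attenuate.
True-score variance = [0.88 + 0.79] − 1.2 = 1.67 − 1.2 = 0.47.
Reliability = 0.47 / 0.8 = 0.5875.

0.5875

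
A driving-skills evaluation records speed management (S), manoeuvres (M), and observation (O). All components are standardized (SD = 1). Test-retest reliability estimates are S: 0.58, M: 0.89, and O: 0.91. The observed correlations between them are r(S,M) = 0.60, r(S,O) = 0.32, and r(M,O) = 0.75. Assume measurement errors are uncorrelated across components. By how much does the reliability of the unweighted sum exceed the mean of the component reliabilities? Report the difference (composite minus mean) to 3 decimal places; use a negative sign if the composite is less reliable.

Var(sum) = 3 + 3.34 = 6.34; true-score variance = 2.38 + 3.34 = 5.72; composite reliability = 0.9022.
Mean component reliability = 0.7933.
Difference = 0.9022 − 0.7933 = 0.109.

0.109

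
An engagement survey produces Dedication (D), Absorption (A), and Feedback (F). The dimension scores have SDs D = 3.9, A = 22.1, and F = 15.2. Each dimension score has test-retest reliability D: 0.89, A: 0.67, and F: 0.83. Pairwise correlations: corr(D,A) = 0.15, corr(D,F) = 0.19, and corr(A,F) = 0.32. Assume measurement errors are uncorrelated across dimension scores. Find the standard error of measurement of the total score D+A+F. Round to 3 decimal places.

Var(total) = 734.66 + 263.372 = 998.032.
True-score variance = 532.535 + 263.372 = 795.907, so reliability = 0.7975.
Error variance = 998.032 − 795.907 = 202.125; SEM = √202.125 = 14.217.

14.217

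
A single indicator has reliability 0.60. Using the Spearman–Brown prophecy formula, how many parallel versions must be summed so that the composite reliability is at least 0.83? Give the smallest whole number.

k ≥ ρ*(1−ρ₁)/(ρ₁(1−ρ*)) = 0.83·0.40 / (0.60·0.17) = 3.255.
Smallest integer k = 4.

4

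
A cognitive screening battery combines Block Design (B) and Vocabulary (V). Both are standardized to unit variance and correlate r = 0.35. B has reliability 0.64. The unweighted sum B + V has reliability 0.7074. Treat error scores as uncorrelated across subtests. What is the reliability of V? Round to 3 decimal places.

0.570

Var(B+V) = 2 + 2·0.35 = 2.700.
True-score variance = ρ_B + ρ_V + 2·0.35, so 0.7074 = (0.64 + ρ_V + 0.70) / 2.700.
ρ_V = 0.7074·2.700 − 0.64 − 0.70 = 0.570.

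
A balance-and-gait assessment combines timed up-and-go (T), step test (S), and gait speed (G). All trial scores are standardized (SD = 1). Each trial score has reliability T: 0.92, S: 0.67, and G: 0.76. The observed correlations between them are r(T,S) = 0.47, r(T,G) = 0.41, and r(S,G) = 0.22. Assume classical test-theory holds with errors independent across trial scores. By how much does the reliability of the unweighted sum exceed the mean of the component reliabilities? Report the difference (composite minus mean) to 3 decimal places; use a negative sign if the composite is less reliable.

0.092

Var(sum) = 3 + 2.2 = 5.2; true-score variance = 2.35 + 2.2 = 4.55; composite reliability = 0.8750.
Mean component reliability = 0.7833.
Difference = 0.8750 − 0.7833 = 0.092.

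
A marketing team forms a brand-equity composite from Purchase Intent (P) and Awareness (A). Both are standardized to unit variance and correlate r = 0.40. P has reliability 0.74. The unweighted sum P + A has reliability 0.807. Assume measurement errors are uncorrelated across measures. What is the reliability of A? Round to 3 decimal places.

Var(P+A) = 2 + 2·0.40 = 2.800.
True-score variance = ρ_P + ρ_A + 2·0.40, so 0.807 = (0.74 + ρ_A + 0.80) / 2.800.
ρ_A = 0.807·2.800 − 0.74 − 0.80 = 0.720.

0.720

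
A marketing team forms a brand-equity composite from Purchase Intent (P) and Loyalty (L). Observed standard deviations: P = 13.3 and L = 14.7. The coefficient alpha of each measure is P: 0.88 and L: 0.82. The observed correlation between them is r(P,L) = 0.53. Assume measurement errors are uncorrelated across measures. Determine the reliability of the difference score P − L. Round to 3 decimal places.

0.676

Var(P−L) = 13.3² + 14.7² − 2·13.3·14.7·0.53 = 392.98 − 207.241 = 185.739.
Because errors are independent across components, Cov(Tᵢ,Tⱼ) = Cov(Xᵢ,Xⱼ); the off-diagonal part of the true-score variance is the same as above.
True-score variance = [13.3²·0.88 + 14.7²·0.82] − 207.241 = 332.857 − 207.241 = 125.616.
Reliability = 125.616 / 185.739 = 0.676.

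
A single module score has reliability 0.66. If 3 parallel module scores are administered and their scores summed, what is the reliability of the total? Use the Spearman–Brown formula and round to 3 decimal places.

ρ_k = kρ / (1 + (k−1)ρ) = 3·0.66 / (1 + 2·0.66) = 1.980 / 2.320 = 0.853.

0.853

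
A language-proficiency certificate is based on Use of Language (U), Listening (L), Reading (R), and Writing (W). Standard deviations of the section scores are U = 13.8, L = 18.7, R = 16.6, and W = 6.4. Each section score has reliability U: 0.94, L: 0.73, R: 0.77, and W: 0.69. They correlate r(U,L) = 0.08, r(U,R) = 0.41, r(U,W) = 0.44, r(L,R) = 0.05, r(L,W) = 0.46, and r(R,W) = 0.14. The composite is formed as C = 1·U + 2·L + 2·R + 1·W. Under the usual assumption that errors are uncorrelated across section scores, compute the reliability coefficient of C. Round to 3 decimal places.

0.822

Var(C) = 13.8² + 2²·18.7² + 2²·16.6² + 6.4² + 2·[2·13.8·18.7·0.08 + 2·13.8·16.6·0.41 + 13.8·6.4·0.44 + 4·18.7·16.6·0.05 + 2·18.7·6.4·0.46 + 2·16.6·6.4·0.14] = 2732.4 + 939.866 = 3672.27.
Under uncorrelated errors the observed covariances equal the true-score covariances, so only the own-variance terms attenuate.
True-score variance = [13.8²·0.94 + 2²·18.7²·0.73 + 2²·16.6²·0.77 + 6.4²·0.69] + 939.866 = 2077.1 + 939.866 = 3016.96.
Reliability = 3016.96 / 3672.27 = 0.822.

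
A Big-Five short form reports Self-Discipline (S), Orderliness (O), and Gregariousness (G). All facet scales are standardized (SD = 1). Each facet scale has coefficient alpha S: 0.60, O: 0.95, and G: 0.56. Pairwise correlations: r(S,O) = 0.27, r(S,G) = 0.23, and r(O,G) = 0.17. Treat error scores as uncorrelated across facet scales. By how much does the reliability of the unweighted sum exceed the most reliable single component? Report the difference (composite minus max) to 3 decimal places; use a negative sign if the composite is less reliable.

-0.155

Var(sum) = 3 + 1.34 = 4.34; true-score variance = 2.11 + 1.34 = 3.45; composite reliability = 0.7949.
Max component reliability = 0.9500.
Difference = 0.7949 − 0.9500 = -0.155.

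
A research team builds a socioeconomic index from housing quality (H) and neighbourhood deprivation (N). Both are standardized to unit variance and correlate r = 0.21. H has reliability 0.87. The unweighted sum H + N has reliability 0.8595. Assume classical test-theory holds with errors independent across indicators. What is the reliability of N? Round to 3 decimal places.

0.790

Var(H+N) = 2 + 2·0.21 = 2.420.
True-score variance = ρ_H + ρ_N + 2·0.21, so 0.8595 = (0.87 + ρ_N + 0.42) / 2.420.
ρ_N = 0.8595·2.420 − 0.87 − 0.42 = 0.790.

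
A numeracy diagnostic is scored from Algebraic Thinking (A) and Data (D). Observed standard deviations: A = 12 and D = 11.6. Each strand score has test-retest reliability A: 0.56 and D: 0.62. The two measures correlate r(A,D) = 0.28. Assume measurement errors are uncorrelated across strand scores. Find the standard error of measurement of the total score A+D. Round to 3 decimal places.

10.700

Var(total) = 278.56 + 77.952 = 356.512.
True-score variance = 164.067 + 77.952 = 242.019, so reliability = 0.6789.
Error variance = 356.512 − 242.019 = 114.493; SEM = √114.493 = 10.700.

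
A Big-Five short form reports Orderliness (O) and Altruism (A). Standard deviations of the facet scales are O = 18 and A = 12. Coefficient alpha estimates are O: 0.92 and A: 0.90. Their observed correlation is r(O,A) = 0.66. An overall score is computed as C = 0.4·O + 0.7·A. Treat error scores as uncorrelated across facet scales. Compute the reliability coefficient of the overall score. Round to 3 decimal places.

0.945

Var(C) = 0.4²·18² + 0.7²·12² + 2·[0.28·18·12·0.66] = 122.4 + 79.8336 = 202.234.
Under uncorrelated errors the observed covariances equal the true-score covariances, so only the own-variance terms attenuate.
True-score variance = [0.4²·18²·0.92 + 0.7²·12²·0.90] + 79.8336 = 111.197 + 79.8336 = 191.03.
Reliability = 191.03 / 202.234 = 0.945.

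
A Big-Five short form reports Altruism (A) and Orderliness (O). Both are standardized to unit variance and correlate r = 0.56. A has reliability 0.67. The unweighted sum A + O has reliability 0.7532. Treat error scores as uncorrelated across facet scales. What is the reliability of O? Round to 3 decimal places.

0.560

Var(A+O) = 2 + 2·0.56 = 3.120.
True-score variance = ρ_A + ρ_O + 2·0.56, so 0.7532 = (0.67 + ρ_O + 1.12) / 3.120.
ρ_O = 0.7532·3.120 − 0.67 − 1.12 = 0.560.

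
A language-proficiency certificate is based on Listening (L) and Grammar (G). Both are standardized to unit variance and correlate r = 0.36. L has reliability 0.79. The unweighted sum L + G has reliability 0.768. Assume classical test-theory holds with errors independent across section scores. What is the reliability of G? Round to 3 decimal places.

0.579

Var(L+G) = 2 + 2·0.36 = 2.720.
True-score variance = ρ_L + ρ_G + 2·0.36, so 0.768 = (0.79 + ρ_G + 0.72) / 2.720.
ρ_G = 0.768·2.720 − 0.79 − 0.72 = 0.579.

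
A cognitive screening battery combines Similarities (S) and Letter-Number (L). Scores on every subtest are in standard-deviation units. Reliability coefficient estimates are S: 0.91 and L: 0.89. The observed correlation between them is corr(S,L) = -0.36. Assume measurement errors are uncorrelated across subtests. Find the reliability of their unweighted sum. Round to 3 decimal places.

0.844

Var(S+L) = 2 + 2·[(-0.36)] = 2 − 0.72 = 1.28.
With uncorrelated errors the cross-covariances are all true-score covariance, so they carry over unchanged; only the diagonal terms shrink to ρᵢσᵢ².
True-score variance = [0.91 + 0.89] − 0.72 = 1.8 − 0.72 = 1.08.
Reliability = 1.08 / 1.28 = 0.844.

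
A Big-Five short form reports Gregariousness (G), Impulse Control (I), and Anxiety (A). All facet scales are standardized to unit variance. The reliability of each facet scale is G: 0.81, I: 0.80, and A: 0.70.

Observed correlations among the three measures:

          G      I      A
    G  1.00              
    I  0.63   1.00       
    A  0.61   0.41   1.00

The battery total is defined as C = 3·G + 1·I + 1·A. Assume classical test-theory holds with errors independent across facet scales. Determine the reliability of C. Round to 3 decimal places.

Var(C) = 3² + 1 + 1 + 2·[3·0.63 + 3·0.61 + 0.41] = 11 + 8.26 = 19.26.
Under uncorrelated errors the observed covariances equal the true-score covariances, so only the own-variance terms attenuate.
True-score variance = [3²·0.81 + 0.80 + 0.70] + 8.26 = 8.79 + 8.26 = 17.05.
Reliability = 17.05 / 19.26 = 0.885.

0.885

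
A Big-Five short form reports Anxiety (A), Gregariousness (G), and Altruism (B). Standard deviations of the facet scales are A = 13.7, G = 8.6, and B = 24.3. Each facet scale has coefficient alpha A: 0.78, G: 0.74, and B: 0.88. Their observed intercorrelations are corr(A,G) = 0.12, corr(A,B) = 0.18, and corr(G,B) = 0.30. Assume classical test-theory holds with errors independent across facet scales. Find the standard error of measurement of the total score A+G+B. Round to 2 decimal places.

Var(total) = 852.14 + 273.512 = 1125.65.
True-score variance = 720.76 + 273.512 = 994.272, so reliability = 0.8833.
Error variance = 1125.65 − 994.272 = 131.38; SEM = √131.38 = 11.46.

11.46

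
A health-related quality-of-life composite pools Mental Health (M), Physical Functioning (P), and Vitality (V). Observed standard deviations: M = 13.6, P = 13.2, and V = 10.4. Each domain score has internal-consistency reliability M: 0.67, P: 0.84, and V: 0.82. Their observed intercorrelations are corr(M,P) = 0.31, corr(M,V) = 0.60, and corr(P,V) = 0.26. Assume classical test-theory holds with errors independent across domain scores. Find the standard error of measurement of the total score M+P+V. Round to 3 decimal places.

10.411

Var(total) = 467.36 + 352.416 = 819.776.
True-score variance = 358.976 + 352.416 = 711.392, so reliability = 0.8678.
Error variance = 819.776 − 711.392 = 108.384; SEM = √108.384 = 10.411.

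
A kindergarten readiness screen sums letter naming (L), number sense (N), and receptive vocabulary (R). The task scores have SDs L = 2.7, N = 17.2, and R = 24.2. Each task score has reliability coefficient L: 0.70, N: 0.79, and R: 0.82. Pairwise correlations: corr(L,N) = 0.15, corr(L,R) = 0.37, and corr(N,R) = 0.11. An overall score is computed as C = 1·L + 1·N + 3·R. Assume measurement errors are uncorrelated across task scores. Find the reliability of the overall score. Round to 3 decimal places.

Var(C) = 2.7² + 17.2² + 3²·24.2² + 2·[2.7·17.2·0.15 + 3·2.7·24.2·0.37 + 3·17.2·24.2·0.11] = 5573.89 + 433.705 = 6007.6.
Because errors are independent across components, Cov(Tᵢ,Tⱼ) = Cov(Xᵢ,Xⱼ); the off-diagonal part of the true-score variance is the same as above.
True-score variance = [2.7²·0.70 + 17.2²·0.79 + 3²·24.2²·0.82] + 433.705 = 4560.84 + 433.705 = 4994.55.
Reliability = 4994.55 / 6007.6 = 0.831.

0.831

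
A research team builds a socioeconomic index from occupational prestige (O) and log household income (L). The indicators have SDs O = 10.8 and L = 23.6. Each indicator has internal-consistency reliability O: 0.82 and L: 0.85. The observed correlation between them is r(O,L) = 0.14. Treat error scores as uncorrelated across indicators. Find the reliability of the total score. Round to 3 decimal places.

0.860

Var(O+L) = 10.8² + 23.6² + 2·[10.8·23.6·0.14] = 673.6 + 71.3664 = 744.966.
Under uncorrelated errors the observed covariances equal the true-score covariances, so only the own-variance terms attenuate.
True-score variance = [10.8²·0.82 + 23.6²·0.85] + 71.3664 = 569.061 + 71.3664 = 640.427.
Reliability = 640.427 / 744.966 = 0.860.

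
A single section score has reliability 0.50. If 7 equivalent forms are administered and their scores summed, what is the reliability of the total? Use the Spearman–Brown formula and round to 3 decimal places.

ρ_k = kρ / (1 + (k−1)ρ) = 7·0.50 / (1 + 6·0.50) = 3.500 / 4.000 = 0.875.

0.875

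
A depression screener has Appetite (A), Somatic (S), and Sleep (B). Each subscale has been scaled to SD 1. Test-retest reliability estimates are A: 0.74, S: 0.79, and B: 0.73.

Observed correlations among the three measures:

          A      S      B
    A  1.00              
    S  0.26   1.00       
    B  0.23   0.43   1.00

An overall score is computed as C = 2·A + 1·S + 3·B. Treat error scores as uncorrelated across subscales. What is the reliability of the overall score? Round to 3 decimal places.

Var(C) = 2² + 1 + 3² + 2·[2·0.26 + 6·0.23 + 3·0.43] = 14 + 6.38 = 20.38.
Under uncorrelated errors the observed covariances equal the true-score covariances, so only the own-variance terms attenuate.
True-score variance = [2²·0.74 + 0.79 + 3²·0.73] + 6.38 = 10.32 + 6.38 = 16.7.
Reliability = 16.7 / 20.38 = 0.819.

0.819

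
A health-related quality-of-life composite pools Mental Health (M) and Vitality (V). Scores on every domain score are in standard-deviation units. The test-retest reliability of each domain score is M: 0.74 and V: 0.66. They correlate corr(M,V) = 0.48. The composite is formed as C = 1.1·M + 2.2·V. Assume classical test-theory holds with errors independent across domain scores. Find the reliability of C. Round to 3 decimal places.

0.766

Var(C) = 1.1² + 2.2² + 2·[2.42·0.48] = 6.05 + 2.3232 = 8.3732.
Because errors are independent across components, Cov(Tᵢ,Tⱼ) = Cov(Xᵢ,Xⱼ); the off-diagonal part of the true-score variance is the same as above.
True-score variance = [1.1²·0.74 + 2.2²·0.66] + 2.3232 = 4.0898 + 2.3232 = 6.413.
Reliability = 6.413 / 8.3732 = 0.766.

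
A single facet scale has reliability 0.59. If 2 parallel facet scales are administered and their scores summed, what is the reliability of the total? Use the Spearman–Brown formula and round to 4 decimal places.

0.7421

ρ_k = kρ / (1 + (k−1)ρ) = 2·0.59 / (1 + 1·0.59) = 1.180 / 1.590 = 0.7421.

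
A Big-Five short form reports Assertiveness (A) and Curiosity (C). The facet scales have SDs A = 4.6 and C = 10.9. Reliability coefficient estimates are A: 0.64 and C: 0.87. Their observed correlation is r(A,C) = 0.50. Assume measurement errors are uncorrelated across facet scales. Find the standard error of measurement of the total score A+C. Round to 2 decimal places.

Var(total) = 139.97 + 50.14 = 190.11.
True-score variance = 116.907 + 50.14 = 167.047, so reliability = 0.8787.
Error variance = 190.11 − 167.047 = 23.0629; SEM = √23.0629 = 4.80.

4.80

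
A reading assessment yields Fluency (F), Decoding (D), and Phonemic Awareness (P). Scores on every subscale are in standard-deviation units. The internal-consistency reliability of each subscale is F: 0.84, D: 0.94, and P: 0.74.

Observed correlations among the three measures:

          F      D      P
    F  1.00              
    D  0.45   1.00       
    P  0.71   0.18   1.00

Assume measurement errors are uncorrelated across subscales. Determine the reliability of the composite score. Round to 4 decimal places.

Var(F+D+P) = 3 + 2·[0.45 + 0.71 + 0.18] = 3 + 2.68 = 5.68.
Because errors are independent across components, Cov(Tᵢ,Tⱼ) = Cov(Xᵢ,Xⱼ); the off-diagonal part of the true-score variance is the same as above.
True-score variance = [0.84 + 0.94 + 0.74] + 2.68 = 2.52 + 2.68 = 5.2.
Reliability = 5.2 / 5.68 = 0.9155.

0.9155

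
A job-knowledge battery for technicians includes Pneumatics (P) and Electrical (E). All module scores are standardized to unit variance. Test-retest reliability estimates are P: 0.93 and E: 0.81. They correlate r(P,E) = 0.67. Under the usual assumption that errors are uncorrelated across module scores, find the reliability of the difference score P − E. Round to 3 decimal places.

Var(P−E) = 1 + 1 − 2·0.67 = 2 − 1.34 = 0.66.
With uncorrelated errors the cross-covariances are all true-score covariance, so they carry over unchanged; only the diagonal terms shrink to ρᵢσᵢ².
True-score variance = [0.93 + 0.81] − 1.34 = 1.74 − 1.34 = 0.4.
Reliability = 0.4 / 0.66 = 0.606.

0.606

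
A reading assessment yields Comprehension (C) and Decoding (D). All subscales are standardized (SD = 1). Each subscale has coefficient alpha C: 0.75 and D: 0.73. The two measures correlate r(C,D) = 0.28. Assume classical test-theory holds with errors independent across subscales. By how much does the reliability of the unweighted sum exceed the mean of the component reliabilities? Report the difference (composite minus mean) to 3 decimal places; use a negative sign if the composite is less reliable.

Var(sum) = 2 + 0.56 = 2.56; true-score variance = 1.48 + 0.56 = 2.04; composite reliability = 0.7969.
Mean component reliability = 0.7400.
Difference = 0.7969 − 0.7400 = 0.057.

0.057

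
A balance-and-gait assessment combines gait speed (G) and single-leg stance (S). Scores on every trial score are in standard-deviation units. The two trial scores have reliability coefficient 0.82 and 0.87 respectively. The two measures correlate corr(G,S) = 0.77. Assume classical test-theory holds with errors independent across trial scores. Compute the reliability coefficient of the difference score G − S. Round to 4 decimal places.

Var(G−S) = 1 + 1 − 2·0.77 = 2 − 1.54 = 0.46.
Under uncorrelated errors the observed covariances equal the true-score covariances, so only the own-variance terms attenuate.
True-score variance = [0.82 + 0.87] − 1.54 = 1.69 − 1.54 = 0.15.
Reliability = 0.15 / 0.46 = 0.3261.

0.3261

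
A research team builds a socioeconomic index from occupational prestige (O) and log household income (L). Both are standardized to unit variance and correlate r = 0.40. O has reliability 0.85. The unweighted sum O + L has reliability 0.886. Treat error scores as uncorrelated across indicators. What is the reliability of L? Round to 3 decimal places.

0.831

Var(O+L) = 2 + 2·0.40 = 2.800.
True-score variance = ρ_O + ρ_L + 2·0.40, so 0.886 = (0.85 + ρ_L + 0.80) / 2.800.
ρ_L = 0.886·2.800 − 0.85 − 0.80 = 0.831.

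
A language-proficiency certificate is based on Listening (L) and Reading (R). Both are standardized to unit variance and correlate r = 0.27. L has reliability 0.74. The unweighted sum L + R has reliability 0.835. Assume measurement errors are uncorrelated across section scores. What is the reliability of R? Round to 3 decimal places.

0.841

Var(L+R) = 2 + 2·0.27 = 2.540.
True-score variance = ρ_L + ρ_R + 2·0.27, so 0.835 = (0.74 + ρ_R + 0.54) / 2.540.
ρ_R = 0.835·2.540 − 0.74 − 0.54 = 0.841.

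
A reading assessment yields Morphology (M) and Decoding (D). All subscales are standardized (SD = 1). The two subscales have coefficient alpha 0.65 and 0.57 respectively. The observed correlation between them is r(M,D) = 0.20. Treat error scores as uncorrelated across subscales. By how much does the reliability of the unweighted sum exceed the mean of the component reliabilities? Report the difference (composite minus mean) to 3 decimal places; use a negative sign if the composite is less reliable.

0.065

Var(sum) = 2 + 0.4 = 2.4; true-score variance = 1.22 + 0.4 = 1.62; composite reliability = 0.6750.
Mean component reliability = 0.6100.
Difference = 0.6750 − 0.6100 = 0.065.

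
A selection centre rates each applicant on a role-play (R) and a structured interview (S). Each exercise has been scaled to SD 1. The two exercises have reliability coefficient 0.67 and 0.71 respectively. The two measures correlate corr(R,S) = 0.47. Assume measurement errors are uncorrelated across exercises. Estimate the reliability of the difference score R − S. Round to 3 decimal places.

0.415

Var(R−S) = 1 + 1 − 2·0.47 = 2 − 0.94 = 1.06.
Under uncorrelated errors the observed covariances equal the true-score covariances, so only the own-variance terms attenuate.
True-score variance = [0.67 + 0.71] − 0.94 = 1.38 − 0.94 = 0.44.
Reliability = 0.44 / 1.06 = 0.415.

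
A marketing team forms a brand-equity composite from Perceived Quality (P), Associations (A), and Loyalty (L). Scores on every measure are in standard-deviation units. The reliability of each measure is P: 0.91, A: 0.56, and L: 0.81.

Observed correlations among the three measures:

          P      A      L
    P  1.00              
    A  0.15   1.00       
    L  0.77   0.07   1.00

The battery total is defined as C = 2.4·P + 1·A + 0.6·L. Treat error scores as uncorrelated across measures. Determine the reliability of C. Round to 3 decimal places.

0.899

Var(C) = 2.4² + 1 + 0.6² + 2·[2.4·0.15 + 1.44·0.77 + 0.6·0.07] = 7.12 + 3.0216 = 10.1416.
With uncorrelated errors the cross-covariances are all true-score covariance, so they carry over unchanged; only the diagonal terms shrink to ρᵢσᵢ².
True-score variance = [2.4²·0.91 + 0.56 + 0.6²·0.81] + 3.0216 = 6.0932 + 3.0216 = 9.1148.
Reliability = 9.1148 / 10.1416 = 0.899.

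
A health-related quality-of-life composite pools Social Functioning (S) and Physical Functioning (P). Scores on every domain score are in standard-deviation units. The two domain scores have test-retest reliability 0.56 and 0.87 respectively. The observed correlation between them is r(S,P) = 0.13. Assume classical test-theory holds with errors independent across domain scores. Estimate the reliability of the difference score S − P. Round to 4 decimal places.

Var(S−P) = 1 + 1 − 2·0.13 = 2 − 0.26 = 1.74.
Because errors are independent across components, Cov(Tᵢ,Tⱼ) = Cov(Xᵢ,Xⱼ); the off-diagonal part of the true-score variance is the same as above.
True-score variance = [0.56 + 0.87] − 0.26 = 1.43 − 0.26 = 1.17.
Reliability = 1.17 / 1.74 = 0.6724.

0.6724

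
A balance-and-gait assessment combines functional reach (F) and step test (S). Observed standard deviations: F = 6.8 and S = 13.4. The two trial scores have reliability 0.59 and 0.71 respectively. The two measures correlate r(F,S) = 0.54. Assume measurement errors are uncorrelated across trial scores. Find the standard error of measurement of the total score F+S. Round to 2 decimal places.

8.43

Var(total) = 225.8 + 98.4096 = 324.21.
True-score variance = 154.769 + 98.4096 = 253.179, so reliability = 0.7809.
Error variance = 324.21 − 253.179 = 71.0308; SEM = √71.0308 = 8.43.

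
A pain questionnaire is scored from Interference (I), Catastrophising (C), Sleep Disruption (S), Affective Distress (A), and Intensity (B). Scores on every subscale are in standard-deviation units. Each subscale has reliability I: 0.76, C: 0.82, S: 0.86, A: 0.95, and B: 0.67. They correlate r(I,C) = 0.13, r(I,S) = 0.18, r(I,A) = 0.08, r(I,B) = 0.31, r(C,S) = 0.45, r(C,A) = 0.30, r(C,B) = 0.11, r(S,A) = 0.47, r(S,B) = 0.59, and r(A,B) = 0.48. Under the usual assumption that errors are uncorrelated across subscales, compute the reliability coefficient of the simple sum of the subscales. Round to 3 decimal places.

Var(I+C+S+A+B) = 5 + 2·[0.13 + 0.18 + 0.08 + 0.31 + 0.45 + 0.30 + 0.11 + 0.47 + 0.59 + 0.48] = 5 + 6.2 = 11.2.
Because errors are independent across components, Cov(Tᵢ,Tⱼ) = Cov(Xᵢ,Xⱼ); the off-diagonal part of the true-score variance is the same as above.
True-score variance = [0.76 + 0.82 + 0.86 + 0.95 + 0.67] + 6.2 = 4.06 + 6.2 = 10.26.
Reliability = 10.26 / 11.2 = 0.916.

0.916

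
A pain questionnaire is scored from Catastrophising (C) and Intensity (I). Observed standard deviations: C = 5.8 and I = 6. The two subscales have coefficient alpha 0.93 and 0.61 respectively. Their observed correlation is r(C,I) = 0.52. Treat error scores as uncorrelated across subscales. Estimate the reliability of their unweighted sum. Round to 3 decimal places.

0.845

Var(C+I) = 5.8² + 6² + 2·[5.8·6·0.52] = 69.64 + 36.192 = 105.832.
Because errors are independent across components, Cov(Tᵢ,Tⱼ) = Cov(Xᵢ,Xⱼ); the off-diagonal part of the true-score variance is the same as above.
True-score variance = [5.8²·0.93 + 6²·0.61] + 36.192 = 53.2452 + 36.192 = 89.4372.
Reliability = 89.4372 / 105.832 = 0.845.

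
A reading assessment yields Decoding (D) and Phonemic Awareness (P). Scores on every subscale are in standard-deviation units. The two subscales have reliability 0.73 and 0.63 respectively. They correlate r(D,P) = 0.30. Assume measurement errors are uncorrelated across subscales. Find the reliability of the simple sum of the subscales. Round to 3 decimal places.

0.754

Var(D+P) = 2 + 2·[0.30] = 2 + 0.6 = 2.6.
Under uncorrelated errors the observed covariances equal the true-score covariances, so only the own-variance terms attenuate.
True-score variance = [0.73 + 0.63] + 0.6 = 1.36 + 0.6 = 1.96.
Reliability = 1.96 / 2.6 = 0.754.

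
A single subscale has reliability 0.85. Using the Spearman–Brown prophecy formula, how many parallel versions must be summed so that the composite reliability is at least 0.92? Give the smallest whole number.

3

k ≥ ρ*(1−ρ₁)/(ρ₁(1−ρ*)) = 0.92·0.15 / (0.85·0.08) = 2.029.
Smallest integer k = 3.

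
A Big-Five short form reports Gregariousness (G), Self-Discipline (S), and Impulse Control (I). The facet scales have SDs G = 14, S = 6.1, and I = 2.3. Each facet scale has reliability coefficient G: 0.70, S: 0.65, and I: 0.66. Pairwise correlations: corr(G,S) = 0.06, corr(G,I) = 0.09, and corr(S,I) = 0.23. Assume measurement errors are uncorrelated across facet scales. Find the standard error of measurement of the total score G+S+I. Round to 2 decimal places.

8.58

Var(total) = 238.5 + 22.4978 = 260.998.
True-score variance = 164.878 + 22.4978 = 187.376, so reliability = 0.7179.
Error variance = 260.998 − 187.376 = 73.6221; SEM = √73.6221 = 8.58.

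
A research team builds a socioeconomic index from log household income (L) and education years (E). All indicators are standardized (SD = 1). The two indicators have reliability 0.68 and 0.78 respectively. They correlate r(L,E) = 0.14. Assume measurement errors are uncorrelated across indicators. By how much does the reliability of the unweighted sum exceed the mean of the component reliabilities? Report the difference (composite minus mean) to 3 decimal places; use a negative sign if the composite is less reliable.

Var(sum) = 2 + 0.28 = 2.28; true-score variance = 1.46 + 0.28 = 1.74; composite reliability = 0.7632.
Mean component reliability = 0.7300.
Difference = 0.7632 − 0.7300 = 0.033.

0.033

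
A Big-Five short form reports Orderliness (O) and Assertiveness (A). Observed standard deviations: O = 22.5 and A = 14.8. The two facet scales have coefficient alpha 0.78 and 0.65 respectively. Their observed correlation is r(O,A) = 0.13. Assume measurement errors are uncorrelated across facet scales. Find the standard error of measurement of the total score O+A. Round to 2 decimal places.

13.71

Var(total) = 725.29 + 86.58 = 811.87.
True-score variance = 537.251 + 86.58 = 623.831, so reliability = 0.7684.
Error variance = 811.87 − 623.831 = 188.039; SEM = √188.039 = 13.71.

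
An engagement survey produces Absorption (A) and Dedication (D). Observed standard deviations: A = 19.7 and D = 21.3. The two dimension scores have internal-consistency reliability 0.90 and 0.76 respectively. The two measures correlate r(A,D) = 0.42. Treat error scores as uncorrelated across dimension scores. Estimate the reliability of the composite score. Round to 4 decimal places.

Var(A+D) = 19.7² + 21.3² + 2·[19.7·21.3·0.42] = 841.78 + 352.472 = 1194.25.
With uncorrelated errors the cross-covariances are all true-score covariance, so they carry over unchanged; only the diagonal terms shrink to ρᵢσᵢ².
True-score variance = [19.7²·0.90 + 21.3²·0.76] + 352.472 = 694.085 + 352.472 = 1046.56.
Reliability = 1046.56 / 1194.25 = 0.8763.

0.8763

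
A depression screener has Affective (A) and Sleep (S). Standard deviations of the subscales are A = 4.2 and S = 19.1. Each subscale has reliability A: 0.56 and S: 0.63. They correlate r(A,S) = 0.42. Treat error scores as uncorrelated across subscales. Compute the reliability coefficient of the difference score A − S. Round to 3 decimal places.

Var(A−S) = 4.2² + 19.1² − 2·4.2·19.1·0.42 = 382.45 − 67.3848 = 315.065.
Under uncorrelated errors the observed covariances equal the true-score covariances, so only the own-variance terms attenuate.
True-score variance = [4.2²·0.56 + 19.1²·0.63] − 67.3848 = 239.709 − 67.3848 = 172.324.
Reliability = 172.324 / 315.065 = 0.547.

0.547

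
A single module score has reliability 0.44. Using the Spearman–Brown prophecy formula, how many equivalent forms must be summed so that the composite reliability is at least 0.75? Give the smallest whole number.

k ≥ ρ*(1−ρ₁)/(ρ₁(1−ρ*)) = 0.75·0.56 / (0.44·0.25) = 3.818.
Smallest integer k = 4.

4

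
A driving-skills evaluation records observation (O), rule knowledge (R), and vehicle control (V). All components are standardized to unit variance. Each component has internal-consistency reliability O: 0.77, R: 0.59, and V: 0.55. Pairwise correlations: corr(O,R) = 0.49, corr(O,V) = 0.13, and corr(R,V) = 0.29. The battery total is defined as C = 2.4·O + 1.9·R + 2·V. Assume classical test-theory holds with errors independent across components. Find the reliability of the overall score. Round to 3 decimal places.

Var(C) = 2.4² + 1.9² + 2² + 2·[4.56·0.49 + 4.8·0.13 + 3.8·0.29] = 13.37 + 7.9208 = 21.2908.
Under uncorrelated errors the observed covariances equal the true-score covariances, so only the own-variance terms attenuate.
True-score variance = [2.4²·0.77 + 1.9²·0.59 + 2²·0.55] + 7.9208 = 8.7651 + 7.9208 = 16.6859.
Reliability = 16.6859 / 21.2908 = 0.784.

0.784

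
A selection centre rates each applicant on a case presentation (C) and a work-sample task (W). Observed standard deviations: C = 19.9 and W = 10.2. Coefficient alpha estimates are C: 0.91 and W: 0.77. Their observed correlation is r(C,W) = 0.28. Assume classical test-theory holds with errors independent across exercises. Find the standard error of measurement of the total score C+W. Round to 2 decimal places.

7.72

Var(total) = 500.05 + 113.669 = 613.719.
True-score variance = 440.48 + 113.669 = 554.149, so reliability = 0.9029.
Error variance = 613.719 − 554.149 = 59.5701; SEM = √59.5701 = 7.72.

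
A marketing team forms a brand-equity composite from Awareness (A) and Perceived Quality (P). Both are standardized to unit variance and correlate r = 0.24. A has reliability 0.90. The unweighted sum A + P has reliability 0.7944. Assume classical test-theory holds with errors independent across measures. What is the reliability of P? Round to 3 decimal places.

Var(A+P) = 2 + 2·0.24 = 2.480.
True-score variance = ρ_A + ρ_P + 2·0.24, so 0.7944 = (0.90 + ρ_P + 0.48) / 2.480.
ρ_P = 0.7944·2.480 − 0.90 − 0.48 = 0.590.

0.590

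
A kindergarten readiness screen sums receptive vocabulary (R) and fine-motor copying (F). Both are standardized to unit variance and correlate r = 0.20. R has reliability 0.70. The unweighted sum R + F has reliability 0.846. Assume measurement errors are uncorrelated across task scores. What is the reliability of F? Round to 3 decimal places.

Var(R+F) = 2 + 2·0.20 = 2.400.
True-score variance = ρ_R + ρ_F + 2·0.20, so 0.846 = (0.70 + ρ_F + 0.40) / 2.400.
ρ_F = 0.846·2.400 − 0.70 − 0.40 = 0.930.

0.930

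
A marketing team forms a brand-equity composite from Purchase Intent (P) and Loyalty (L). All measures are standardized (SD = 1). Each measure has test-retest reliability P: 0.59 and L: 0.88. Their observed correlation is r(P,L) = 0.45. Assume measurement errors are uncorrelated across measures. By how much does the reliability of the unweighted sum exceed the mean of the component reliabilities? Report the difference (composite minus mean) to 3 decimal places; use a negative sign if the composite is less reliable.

0.082

Var(sum) = 2 + 0.9 = 2.9; true-score variance = 1.47 + 0.9 = 2.37; composite reliability = 0.8172.
Mean component reliability = 0.7350.
Difference = 0.8172 − 0.7350 = 0.082.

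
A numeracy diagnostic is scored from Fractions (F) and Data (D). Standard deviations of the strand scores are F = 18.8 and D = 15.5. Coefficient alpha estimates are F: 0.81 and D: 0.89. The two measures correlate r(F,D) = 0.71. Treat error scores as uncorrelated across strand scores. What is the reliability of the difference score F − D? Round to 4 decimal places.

Var(F−D) = 18.8² + 15.5² − 2·18.8·15.5·0.71 = 593.69 − 413.788 = 179.902.
Because errors are independent across components, Cov(Tᵢ,Tⱼ) = Cov(Xᵢ,Xⱼ); the off-diagonal part of the true-score variance is the same as above.
True-score variance = [18.8²·0.81 + 15.5²·0.89] − 413.788 = 500.109 − 413.788 = 86.3209.
Reliability = 86.3209 / 179.902 = 0.4798.

0.4798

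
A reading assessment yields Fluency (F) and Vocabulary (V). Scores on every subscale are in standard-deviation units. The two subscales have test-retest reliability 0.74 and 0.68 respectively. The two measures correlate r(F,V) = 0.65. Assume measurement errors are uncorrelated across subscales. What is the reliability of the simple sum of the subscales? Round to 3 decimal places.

0.824

Var(F+V) = 2 + 2·[0.65] = 2 + 1.3 = 3.3.
Under uncorrelated errors the observed covariances equal the true-score covariances, so only the own-variance terms attenuate.
True-score variance = [0.74 + 0.68] + 1.3 = 1.42 + 1.3 = 2.72.
Reliability = 2.72 / 3.3 = 0.824.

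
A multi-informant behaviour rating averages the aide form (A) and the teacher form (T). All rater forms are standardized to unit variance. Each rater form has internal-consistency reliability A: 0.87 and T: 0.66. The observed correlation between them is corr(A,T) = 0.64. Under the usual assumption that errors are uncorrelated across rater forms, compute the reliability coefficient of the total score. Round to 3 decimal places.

Var(A+T) = 2 + 2·[0.64] = 2 + 1.28 = 3.28.
With uncorrelated errors the cross-covariances are all true-score covariance, so they carry over unchanged; only the diagonal terms shrink to ρᵢσᵢ².
True-score variance = [0.87 + 0.66] + 1.28 = 1.53 + 1.28 = 2.81.
Reliability = 2.81 / 3.28 = 0.857.

0.857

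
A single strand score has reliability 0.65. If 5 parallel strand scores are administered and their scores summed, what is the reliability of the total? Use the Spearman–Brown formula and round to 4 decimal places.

0.9028

ρ_k = kρ / (1 + (k−1)ρ) = 5·0.65 / (1 + 4·0.65) = 3.250 / 3.600 = 0.9028.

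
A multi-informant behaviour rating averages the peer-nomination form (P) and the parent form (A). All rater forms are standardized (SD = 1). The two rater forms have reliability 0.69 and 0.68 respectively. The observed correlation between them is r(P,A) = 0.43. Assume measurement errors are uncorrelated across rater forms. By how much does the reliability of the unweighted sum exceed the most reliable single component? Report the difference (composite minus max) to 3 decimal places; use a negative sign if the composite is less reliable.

Var(sum) = 2 + 0.86 = 2.86; true-score variance = 1.37 + 0.86 = 2.23; composite reliability = 0.7797.
Max component reliability = 0.6900.
Difference = 0.7797 − 0.6900 = 0.090.

0.090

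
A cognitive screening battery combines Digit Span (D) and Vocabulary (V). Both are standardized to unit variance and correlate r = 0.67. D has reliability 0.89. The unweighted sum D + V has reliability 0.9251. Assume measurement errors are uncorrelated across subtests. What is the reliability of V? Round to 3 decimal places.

0.860

Var(D+V) = 2 + 2·0.67 = 3.340.
True-score variance = ρ_D + ρ_V + 2·0.67, so 0.9251 = (0.89 + ρ_V + 1.34) / 3.340.
ρ_V = 0.9251·3.340 − 0.89 − 1.34 = 0.860.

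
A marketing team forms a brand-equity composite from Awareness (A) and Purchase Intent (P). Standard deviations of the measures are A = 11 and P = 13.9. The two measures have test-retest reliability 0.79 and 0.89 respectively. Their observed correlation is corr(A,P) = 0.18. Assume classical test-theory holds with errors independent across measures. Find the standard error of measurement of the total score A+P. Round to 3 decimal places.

Var(total) = 314.21 + 55.044 = 369.254.
True-score variance = 267.547 + 55.044 = 322.591, so reliability = 0.8736.
Error variance = 369.254 − 322.591 = 46.6631; SEM = √46.6631 = 6.831.

6.831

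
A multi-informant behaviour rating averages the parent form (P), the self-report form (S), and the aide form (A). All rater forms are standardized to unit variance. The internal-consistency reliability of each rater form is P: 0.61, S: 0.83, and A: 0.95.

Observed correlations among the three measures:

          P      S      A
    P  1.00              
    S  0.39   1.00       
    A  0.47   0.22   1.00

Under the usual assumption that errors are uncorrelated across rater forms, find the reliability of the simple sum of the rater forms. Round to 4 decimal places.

0.8818

Var(P+S+A) = 3 + 2·[0.39 + 0.47 + 0.22] = 3 + 2.16 = 5.16.
Under uncorrelated errors the observed covariances equal the true-score covariances, so only the own-variance terms attenuate.
True-score variance = [0.61 + 0.83 + 0.95] + 2.16 = 2.39 + 2.16 = 4.55.
Reliability = 4.55 / 5.16 = 0.8818.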